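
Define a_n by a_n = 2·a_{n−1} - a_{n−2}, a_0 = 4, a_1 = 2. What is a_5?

With companion matrix M = [[2, -1], [1, 0]], [a_n, a_{n−1}]ᵀ = M·[a_{n−1}, a_{n−2}]ᵀ, so [a_5, a_4]ᵀ = M⁴·[a_1, a_0]ᵀ.
M⁴ = [[5, -4], [4, -3]], giving [a_5, a_4]ᵀ = [[-6], [-4]].

-6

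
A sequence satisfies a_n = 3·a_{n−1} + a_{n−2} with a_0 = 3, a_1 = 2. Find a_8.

With companion matrix T = [[3, 1], [1, 0]], [a_n, a_{n−1}]ᵀ = T·[a_{n−1}, a_{n−2}]ᵀ, so [a_8, a_7]ᵀ = T⁷·[a_1, a_0]ᵀ.
T⁷ = [[3927, 1189], [1189, 360]], giving [a_8, a_7]ᵀ = [[11421], [3458]].

11421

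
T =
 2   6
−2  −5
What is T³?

tr T = −3 and det T = 2, so the characteristic polynomial is λ² − (−3)λ + (2) with roots −1 and −2.
Eigenvectors give P = [[−2, −3], [1, 2]] with P⁻¹ = [[−2, −3], [1, 2]], and T = P·diag(−1, −2)·P⁻¹.
Then T³ = P·diag(−1, −8)·P⁻¹ = [[2, 24], [−1, −16]] · [[−2, −3], [1, 2]] = [[20, 42], [−14, −29]].

[[20, 42], [−14, −29]]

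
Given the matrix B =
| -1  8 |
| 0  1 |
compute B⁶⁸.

B² = I (check: tr B = 0 and det B = -1), so B⁶⁸ = I since 68 is even.

[[1, 0], [0, 1]]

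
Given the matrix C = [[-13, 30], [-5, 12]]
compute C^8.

[[19171, -37830], [6305, -12354]]

tr C = -1 and det C = -6, so the characteristic polynomial is λ² − (-1)λ + (-6) with roots -3 and 2.
Eigenvectors give P = [[3, 2], [1, 1]] with P⁻¹ = [[1, -2], [-1, 3]], and C = P·diag(-3, 2)·P⁻¹.
Then C^8 = P·diag(6561, 256)·P⁻¹ = [[19683, 512], [6561, 256]] · [[1, -2], [-1, 3]] = [[19171, -37830], [6305, -12354]].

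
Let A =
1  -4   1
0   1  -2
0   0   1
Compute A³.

A = I + N where N = [[0, -4, 1], [0, 0, -2], [0, 0, 0]] is strictly upper-triangular, so N³ = 0.
(I + N)³ = I + 3·N + 3·N² = [[1, -12, 27], [0, 1, -6], [0, 0, 1]].

[[1, -12, 27], [0, 1, -6], [0, 0, 1]]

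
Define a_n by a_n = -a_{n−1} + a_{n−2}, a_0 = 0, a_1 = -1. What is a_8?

21

With companion matrix B = [[-1, 1], [1, 0]], [a_n, a_{n−1}]ᵀ = B·[a_{n−1}, a_{n−2}]ᵀ, so [a_8, a_7]ᵀ = B^7·[a_1, a_0]ᵀ.
B^7 = [[-21, 13], [13, -8]], giving [a_8, a_7]ᵀ = [[21], [-13]].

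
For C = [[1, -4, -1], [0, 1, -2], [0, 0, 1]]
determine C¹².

C = I + N where N = [[0, -4, -1], [0, 0, -2], [0, 0, 0]] is strictly upper-triangular, so N³ = 0.
(I + N)¹² = I + 12·N + 66·N² = [[1, -48, 516], [0, 1, -24], [0, 0, 1]].

[[1, -48, 516], [0, 1, -24], [0, 0, 1]]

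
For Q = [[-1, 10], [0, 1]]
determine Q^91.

Q² = I (check: tr Q = 0 and det Q = -1), so Q^91 = Q since 91 is odd.

[[-1, 10], [0, 1]]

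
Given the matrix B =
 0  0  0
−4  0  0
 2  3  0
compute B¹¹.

B is strictly triangular, hence nilpotent: B³ = 0, so B¹¹ = 0.

[[0, 0, 0], [0, 0, 0], [0, 0, 0]]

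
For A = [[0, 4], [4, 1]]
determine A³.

[[16, 68], [68, 33]]

A² = [[16, 4], [4, 17]]
A³ = [[16, 68], [68, 33]]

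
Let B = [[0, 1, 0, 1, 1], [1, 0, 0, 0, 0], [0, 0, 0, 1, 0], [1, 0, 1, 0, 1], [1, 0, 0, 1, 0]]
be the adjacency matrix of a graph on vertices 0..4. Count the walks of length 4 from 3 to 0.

The number of length-4 walks from vertex 3 to vertex 0 is entry (3,0) of B^4, where B is the adjacency matrix.
B^2 = [[3, 0, 1, 1, 1], [0, 1, 0, 1, 1], [1, 0, 1, 0, 1], [1, 1, 0, 3, 1], [1, 1, 1, 1, 2]]
B^3 = [[2, 3, 1, 5, 4], [3, 0, 1, 1, 1], [1, 1, 0, 3, 1], [5, 1, 3, 2, 4], [4, 1, 1, 4, 2]]
B^4 = [[12, 2, 5, 7, 7], [2, 3, 1, 5, 4], [5, 1, 3, 2, 4], [7, 5, 2, 12, 7], [7, 4, 4, 7, 8]]

7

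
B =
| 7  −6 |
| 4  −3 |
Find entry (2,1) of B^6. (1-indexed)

1456

tr B = 4 and det B = 3, so the characteristic polynomial is λ² − (4)λ + (3) with roots 3 and 1.
Eigenvectors give P = [[3, 1], [2, 1]] with P⁻¹ = [[1, −1], [−2, 3]], and B = P·diag(3, 1)·P⁻¹.
Then B^6 = P·diag(729, 1)·P⁻¹ = [[2187, 1], [1458, 1]] · [[1, −1], [−2, 3]] = [[2185, −2184], [1456, −1455]].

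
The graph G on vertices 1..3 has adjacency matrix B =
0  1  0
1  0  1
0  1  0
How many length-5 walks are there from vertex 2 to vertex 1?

The number of length-5 walks from vertex 2 to vertex 1 is entry (2,1) of B^5, where B is the adjacency matrix.
B^2 = [[1, 0, 1], [0, 2, 0], [1, 0, 1]]
B^3 = [[0, 2, 0], [2, 0, 2], [0, 2, 0]]
B^4 = [[2, 0, 2], [0, 4, 0], [2, 0, 2]]
B^5 = [[0, 4, 0], [4, 0, 4], [0, 4, 0]]

4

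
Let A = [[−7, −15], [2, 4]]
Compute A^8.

[[1531, 3825], [−510, −1274]]

tr A = −3 and det A = 2, so the characteristic polynomial is λ² − (−3)λ + (2) with roots −1 and −2.
Eigenvectors give P = [[5, −3], [−2, 1]] with P⁻¹ = [[−1, −3], [−2, −5]], and A = P·diag(−1, −2)·P⁻¹.
Then A^8 = P·diag(1, 256)·P⁻¹ = [[5, −768], [−2, 256]] · [[−1, −3], [−2, −5]] = [[1531, 3825], [−510, −1274]].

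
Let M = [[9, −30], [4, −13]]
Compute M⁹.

[[98409, −295230], [39364, −118093]]

tr M = −4 and det M = 3, so the characteristic polynomial is λ² − (−4)λ + (3) with roots −1 and −3.
Eigenvectors give P = [[−3, 5], [−1, 2]] with P⁻¹ = [[−2, 5], [−1, 3]], and M = P·diag(−1, −3)·P⁻¹.
Then M⁹ = P·diag(−1, −19683)·P⁻¹ = [[3, −98415], [1, −39366]] · [[−2, 5], [−1, 3]] = [[98409, −295230], [39364, −118093]].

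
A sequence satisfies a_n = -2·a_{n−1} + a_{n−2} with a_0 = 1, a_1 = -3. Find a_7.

With companion matrix B = [[-2, 1], [1, 0]], [a_n, a_{n−1}]ᵀ = B·[a_{n−1}, a_{n−2}]ᵀ, so [a_7, a_6]ᵀ = B^6·[a_1, a_0]ᵀ.
B^6 = [[169, -70], [-70, 29]], giving [a_7, a_6]ᵀ = [[-577], [239]].

-577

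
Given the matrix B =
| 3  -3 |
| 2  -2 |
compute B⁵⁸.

B² = B (a projection; rank 1, trace 1), so B⁵⁸ = B.

[[3, -3], [2, -2]]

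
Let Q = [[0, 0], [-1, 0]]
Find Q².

[[0, 0], [0, 0]]

Q is strictly triangular, hence nilpotent: Q² = 0, so Q² = 0.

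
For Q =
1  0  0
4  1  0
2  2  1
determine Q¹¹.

[[1, 0, 0], [44, 1, 0], [462, 22, 1]]

Q = I + N where N = [[0, 0, 0], [4, 0, 0], [2, 2, 0]] is strictly lower-triangular, so N³ = 0.
(I + N)¹¹ = I + 11·N + 55·N² = [[1, 0, 0], [44, 1, 0], [462, 22, 1]].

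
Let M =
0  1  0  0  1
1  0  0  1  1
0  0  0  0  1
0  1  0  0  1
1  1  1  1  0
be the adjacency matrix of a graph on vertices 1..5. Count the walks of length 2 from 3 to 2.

1

The number of length-2 walks from vertex 3 to vertex 2 is entry (3,2) of M², where M is the adjacency matrix.
M² = [[2, 1, 1, 2, 1], [1, 3, 1, 1, 2], [1, 1, 1, 1, 0], [2, 1, 1, 2, 1], [1, 2, 0, 1, 4]]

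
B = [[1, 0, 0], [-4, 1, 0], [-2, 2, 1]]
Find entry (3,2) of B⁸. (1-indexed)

16

B = I + N where N = [[0, 0, 0], [-4, 0, 0], [-2, 2, 0]] is strictly lower-triangular, so N³ = 0.
(I + N)⁸ = I + 8·N + 28·N² = [[1, 0, 0], [-32, 1, 0], [-240, 16, 1]].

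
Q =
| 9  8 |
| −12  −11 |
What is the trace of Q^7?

tr Q = −2 and det Q = −3, so the characteristic polynomial is λ² − (−2)λ + (−3) with roots −3 and 1.
Eigenvectors give P = [[−2, −1], [3, 1]] with P⁻¹ = [[1, 1], [−3, −2]], and Q = P·diag(−3, 1)·P⁻¹.
Then Q^7 = P·diag(−2187, 1)·P⁻¹ = [[4374, −1], [−6561, 1]] · [[1, 1], [−3, −2]] = [[4377, 4376], [−6564, −6563]].

−2186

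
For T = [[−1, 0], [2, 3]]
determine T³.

[[−1, 0], [14, 27]]

T² = [[1, 0], [4, 9]]
T³ = [[−1, 0], [14, 27]]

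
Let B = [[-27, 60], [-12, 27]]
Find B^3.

tr B = 0 and det B = -9, so the characteristic polynomial is λ² − (0)λ + (-9) with roots -3 and 3.
Eigenvectors give P = [[5, 2], [2, 1]] with P⁻¹ = [[1, -2], [-2, 5]], and B = P·diag(-3, 3)·P⁻¹.
Then B^3 = P·diag(-27, 27)·P⁻¹ = [[-135, 54], [-54, 27]] · [[1, -2], [-2, 5]] = [[-243, 540], [-108, 243]].

[[-243, 540], [-108, 243]]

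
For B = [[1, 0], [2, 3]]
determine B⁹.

tr B = 4 and det B = 3, so the characteristic polynomial is λ² − (4)λ + (3) with roots 3 and 1.
Eigenvectors give P = [[0, −1], [1, 1]] with P⁻¹ = [[1, 1], [−1, 0]], and B = P·diag(3, 1)·P⁻¹.
Then B⁹ = P·diag(19683, 1)·P⁻¹ = [[0, −1], [19683, 1]] · [[1, 1], [−1, 0]] = [[1, 0], [19682, 19683]].

[[1, 0], [19682, 19683]]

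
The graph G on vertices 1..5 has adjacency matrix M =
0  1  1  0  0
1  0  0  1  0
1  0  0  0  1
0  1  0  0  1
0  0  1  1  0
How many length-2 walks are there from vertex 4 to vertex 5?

The number of length-2 walks from vertex 4 to vertex 5 is entry (4,5) of M², where M is the adjacency matrix.
M² = [[2, 0, 0, 1, 1], [0, 2, 1, 0, 1], [0, 1, 2, 1, 0], [1, 0, 1, 2, 0], [1, 1, 0, 0, 2]]

0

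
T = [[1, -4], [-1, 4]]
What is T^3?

T^2 = [[5, -20], [-5, 20]]
T^3 = [[25, -100], [-25, 100]]

[[25, -100], [-25, 100]]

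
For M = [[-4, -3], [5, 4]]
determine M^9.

[[-4, -3], [5, 4]]

M² = I (check: tr M = 0 and det M = -1), so M^9 = M since 9 is odd.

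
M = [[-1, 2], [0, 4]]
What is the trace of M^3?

M^2 = [[1, 6], [0, 16]]
M^3 = [[-1, 26], [0, 64]]

63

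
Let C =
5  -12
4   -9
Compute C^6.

tr C = -4 and det C = 3, so the characteristic polynomial is λ² − (-4)λ + (3) with roots -1 and -3.
Eigenvectors give P = [[-2, 3], [-1, 2]] with P⁻¹ = [[-2, 3], [-1, 2]], and C = P·diag(-1, -3)·P⁻¹.
Then C^6 = P·diag(1, 729)·P⁻¹ = [[-2, 2187], [-1, 1458]] · [[-2, 3], [-1, 2]] = [[-2183, 4368], [-1456, 2913]].

[[-2183, 4368], [-1456, 2913]]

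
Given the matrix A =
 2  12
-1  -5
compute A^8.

tr A = -3 and det A = 2, so the characteristic polynomial is λ² − (-3)λ + (2) with roots -1 and -2.
Eigenvectors give P = [[4, -3], [-1, 1]] with P⁻¹ = [[1, 3], [1, 4]], and A = P·diag(-1, -2)·P⁻¹.
Then A^8 = P·diag(1, 256)·P⁻¹ = [[4, -768], [-1, 256]] · [[1, 3], [1, 4]] = [[-764, -3060], [255, 1021]].

[[-764, -3060], [255, 1021]]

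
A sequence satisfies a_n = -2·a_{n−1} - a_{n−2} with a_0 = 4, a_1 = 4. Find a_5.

With companion matrix B = [[-2, -1], [1, 0]], [a_n, a_{n−1}]ᵀ = B·[a_{n−1}, a_{n−2}]ᵀ, so [a_5, a_4]ᵀ = B⁴·[a_1, a_0]ᵀ.
B⁴ = [[5, 4], [-4, -3]], giving [a_5, a_4]ᵀ = [[36], [-28]].

36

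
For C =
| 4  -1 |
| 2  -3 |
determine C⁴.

[[194, -21], [42, 47]]

C² = [[14, -1], [2, 7]]
C³ = [[54, -11], [22, -23]]
C⁴ = [[194, -21], [42, 47]]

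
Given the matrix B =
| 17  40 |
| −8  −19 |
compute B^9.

tr B = −2 and det B = −3, so the characteristic polynomial is λ² − (−2)λ + (−3) with roots 1 and −3.
Eigenvectors give P = [[5, −2], [−2, 1]] with P⁻¹ = [[1, 2], [2, 5]], and B = P·diag(1, −3)·P⁻¹.
Then B^9 = P·diag(1, −19683)·P⁻¹ = [[5, 39366], [−2, −19683]] · [[1, 2], [2, 5]] = [[78737, 196840], [−39368, −98419]].

[[78737, 196840], [−39368, −98419]]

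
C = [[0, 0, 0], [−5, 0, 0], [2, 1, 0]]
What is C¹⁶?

[[0, 0, 0], [0, 0, 0], [0, 0, 0]]

C is strictly triangular, hence nilpotent: C³ = 0, so C¹⁶ = 0.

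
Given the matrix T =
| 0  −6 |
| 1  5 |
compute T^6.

tr T = 5 and det T = 6, so the characteristic polynomial is λ² − (5)λ + (6) with roots 2 and 3.
Eigenvectors give P = [[−3, −2], [1, 1]] with P⁻¹ = [[−1, −2], [1, 3]], and T = P·diag(2, 3)·P⁻¹.
Then T^6 = P·diag(64, 729)·P⁻¹ = [[−192, −1458], [64, 729]] · [[−1, −2], [1, 3]] = [[−1266, −3990], [665, 2059]].

[[−1266, −3990], [665, 2059]]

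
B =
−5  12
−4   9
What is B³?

tr B = 4 and det B = 3, so the characteristic polynomial is λ² − (4)λ + (3) with roots 3 and 1.
Eigenvectors give P = [[−3, 2], [−2, 1]] with P⁻¹ = [[1, −2], [2, −3]], and B = P·diag(3, 1)·P⁻¹.
Then B³ = P·diag(27, 1)·P⁻¹ = [[−81, 2], [−54, 1]] · [[1, −2], [2, −3]] = [[−77, 156], [−52, 105]].

[[−77, 156], [−52, 105]]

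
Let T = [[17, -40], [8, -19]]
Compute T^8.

tr T = -2 and det T = -3, so the characteristic polynomial is λ² − (-2)λ + (-3) with roots -3 and 1.
Eigenvectors give P = [[-2, -5], [-1, -2]] with P⁻¹ = [[2, -5], [-1, 2]], and T = P·diag(-3, 1)·P⁻¹.
Then T^8 = P·diag(6561, 1)·P⁻¹ = [[-13122, -5], [-6561, -2]] · [[2, -5], [-1, 2]] = [[-26239, 65600], [-13120, 32801]].

[[-26239, 65600], [-13120, 32801]]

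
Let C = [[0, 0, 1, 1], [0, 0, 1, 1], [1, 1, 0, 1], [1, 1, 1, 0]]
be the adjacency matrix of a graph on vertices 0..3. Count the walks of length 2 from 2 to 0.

1

The number of length-2 walks from vertex 2 to vertex 0 is entry (2,0) of C², where C is the adjacency matrix.
C² = [[2, 2, 1, 1], [2, 2, 1, 1], [1, 1, 3, 2], [1, 1, 2, 3]]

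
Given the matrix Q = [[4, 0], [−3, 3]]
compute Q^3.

[[64, 0], [−111, 27]]

Q^2 = [[16, 0], [−21, 9]]
Q^3 = [[64, 0], [−111, 27]]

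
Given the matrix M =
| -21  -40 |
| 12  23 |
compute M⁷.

[[-10941, -21880], [6564, 13127]]

tr M = 2 and det M = -3, so the characteristic polynomial is λ² − (2)λ + (-3) with roots 3 and -1.
Eigenvectors give P = [[5, 2], [-3, -1]] with P⁻¹ = [[-1, -2], [3, 5]], and M = P·diag(3, -1)·P⁻¹.
Then M⁷ = P·diag(2187, -1)·P⁻¹ = [[10935, -2], [-6561, 1]] · [[-1, -2], [3, 5]] = [[-10941, -21880], [6564, 13127]].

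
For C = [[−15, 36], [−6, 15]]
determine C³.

tr C = 0 and det C = −9, so the characteristic polynomial is λ² − (0)λ + (−9) with roots −3 and 3.
Eigenvectors give P = [[3, 2], [1, 1]] with P⁻¹ = [[1, −2], [−1, 3]], and C = P·diag(−3, 3)·P⁻¹.
Then C³ = P·diag(−27, 27)·P⁻¹ = [[−81, 54], [−27, 27]] · [[1, −2], [−1, 3]] = [[−135, 324], [−54, 135]].

[[−135, 324], [−54, 135]]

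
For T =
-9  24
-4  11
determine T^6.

tr T = 2 and det T = -3, so the characteristic polynomial is λ² − (2)λ + (-3) with roots 3 and -1.
Eigenvectors give P = [[-2, -3], [-1, -1]] with P⁻¹ = [[1, -3], [-1, 2]], and T = P·diag(3, -1)·P⁻¹.
Then T^6 = P·diag(729, 1)·P⁻¹ = [[-1458, -3], [-729, -1]] · [[1, -3], [-1, 2]] = [[-1455, 4368], [-728, 2185]].

[[-1455, 4368], [-728, 2185]]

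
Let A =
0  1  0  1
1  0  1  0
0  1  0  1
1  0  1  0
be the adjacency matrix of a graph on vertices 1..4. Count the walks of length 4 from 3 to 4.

0

The number of length-4 walks from vertex 3 to vertex 4 is entry (3,4) of A⁴, where A is the adjacency matrix.
A² = [[2, 0, 2, 0], [0, 2, 0, 2], [2, 0, 2, 0], [0, 2, 0, 2]]
A³ = [[0, 4, 0, 4], [4, 0, 4, 0], [0, 4, 0, 4], [4, 0, 4, 0]]
A⁴ = [[8, 0, 8, 0], [0, 8, 0, 8], [8, 0, 8, 0], [0, 8, 0, 8]]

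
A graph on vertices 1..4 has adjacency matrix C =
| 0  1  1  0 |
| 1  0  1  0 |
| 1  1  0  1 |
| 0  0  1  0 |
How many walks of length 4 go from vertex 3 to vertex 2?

6

The number of length-4 walks from vertex 3 to vertex 2 is entry (3,2) of C⁴, where C is the adjacency matrix.
C² = [[2, 1, 1, 1], [1, 2, 1, 1], [1, 1, 3, 0], [1, 1, 0, 1]]
C³ = [[2, 3, 4, 1], [3, 2, 4, 1], [4, 4, 2, 3], [1, 1, 3, 0]]
C⁴ = [[7, 6, 6, 4], [6, 7, 6, 4], [6, 6, 11, 2], [4, 4, 2, 3]]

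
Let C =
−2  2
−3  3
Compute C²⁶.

C² = C (a projection; rank 1, trace 1), so C²⁶ = C.

[[−2, 2], [−3, 3]]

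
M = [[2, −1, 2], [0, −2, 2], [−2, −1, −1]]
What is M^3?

[[0, 4, −4], [4, 6, 2], [6, −3, 11]]

M^2 = [[0, −2, 0], [−4, 2, −6], [−2, 5, −5]]
M^3 = [[0, 4, −4], [4, 6, 2], [6, −3, 11]]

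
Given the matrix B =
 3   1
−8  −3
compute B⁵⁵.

B² = I (check: tr B = 0 and det B = −1), so B⁵⁵ = B since 55 is odd.

[[3, 1], [−8, −3]]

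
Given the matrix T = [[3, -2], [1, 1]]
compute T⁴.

T² = [[7, -8], [4, -1]]
T³ = [[13, -22], [11, -9]]
T⁴ = [[17, -48], [24, -31]]

[[17, -48], [24, -31]]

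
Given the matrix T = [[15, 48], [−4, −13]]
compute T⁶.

[[2913, 8736], [−728, −2183]]

tr T = 2 and det T = −3, so the characteristic polynomial is λ² − (2)λ + (−3) with roots 3 and −1.
Eigenvectors give P = [[−4, 3], [1, −1]] with P⁻¹ = [[−1, −3], [−1, −4]], and T = P·diag(3, −1)·P⁻¹.
Then T⁶ = P·diag(729, 1)·P⁻¹ = [[−2916, 3], [729, −1]] · [[−1, −3], [−1, −4]] = [[2913, 8736], [−728, −2183]].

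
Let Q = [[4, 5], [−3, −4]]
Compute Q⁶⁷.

[[4, 5], [−3, −4]]

Q² = I (check: tr Q = 0 and det Q = −1), so Q⁶⁷ = Q since 67 is odd.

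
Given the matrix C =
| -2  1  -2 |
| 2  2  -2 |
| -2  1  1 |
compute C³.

C² = [[10, -2, 0], [4, 4, -10], [4, 1, 3]]
C³ = [[-24, 6, -16], [20, 2, -26], [-12, 9, -7]]

[[-24, 6, -16], [20, 2, -26], [-12, 9, -7]]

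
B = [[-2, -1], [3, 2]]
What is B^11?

[[-2, -1], [3, 2]]

B² = I (check: tr B = 0 and det B = -1), so B^11 = B since 11 is odd.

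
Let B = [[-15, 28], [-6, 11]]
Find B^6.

[[5097, -10192], [2184, -4367]]

tr B = -4 and det B = 3, so the characteristic polynomial is λ² − (-4)λ + (3) with roots -1 and -3.
Eigenvectors give P = [[-2, 7], [-1, 3]] with P⁻¹ = [[3, -7], [1, -2]], and B = P·diag(-1, -3)·P⁻¹.
Then B^6 = P·diag(1, 729)·P⁻¹ = [[-2, 5103], [-1, 2187]] · [[3, -7], [1, -2]] = [[5097, -10192], [2184, -4367]].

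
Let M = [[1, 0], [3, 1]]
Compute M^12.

M = I + N where N = [[0, 0], [3, 0]] is strictly lower-triangular, so N^2 = 0.
(I + N)^12 = I + 12·N = [[1, 0], [36, 1]].

[[1, 0], [36, 1]]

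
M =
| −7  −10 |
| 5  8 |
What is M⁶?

[[−601, −1330], [665, 1394]]

tr M = 1 and det M = −6, so the characteristic polynomial is λ² − (1)λ + (−6) with roots −2 and 3.
Eigenvectors give P = [[−2, −1], [1, 1]] with P⁻¹ = [[−1, −1], [1, 2]], and M = P·diag(−2, 3)·P⁻¹.
Then M⁶ = P·diag(64, 729)·P⁻¹ = [[−128, −729], [64, 729]] · [[−1, −1], [1, 2]] = [[−601, −1330], [665, 1394]].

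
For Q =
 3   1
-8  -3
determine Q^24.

[[1, 0], [0, 1]]

Q² = I (check: tr Q = 0 and det Q = -1), so Q^24 = I since 24 is even.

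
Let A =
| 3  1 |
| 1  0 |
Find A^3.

A^2 = [[10, 3], [3, 1]]
A^3 = [[33, 10], [10, 3]]

[[33, 10], [10, 3]]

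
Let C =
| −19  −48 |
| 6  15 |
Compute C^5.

[[−2179, −5808], [726, 1935]]

tr C = −4 and det C = 3, so the characteristic polynomial is λ² − (−4)λ + (3) with roots −3 and −1.
Eigenvectors give P = [[3, −8], [−1, 3]] with P⁻¹ = [[3, 8], [1, 3]], and C = P·diag(−3, −1)·P⁻¹.
Then C^5 = P·diag(−243, −1)·P⁻¹ = [[−729, 8], [243, −3]] · [[3, 8], [1, 3]] = [[−2179, −5808], [726, 1935]].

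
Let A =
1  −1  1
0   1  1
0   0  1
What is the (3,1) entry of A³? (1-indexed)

0

A = I + N where N = [[0, −1, 1], [0, 0, 1], [0, 0, 0]] is strictly upper-triangular, so N³ = 0.
(I + N)³ = I + 3·N + 3·N² = [[1, −3, 0], [0, 1, 3], [0, 0, 1]].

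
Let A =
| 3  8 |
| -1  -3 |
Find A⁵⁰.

[[1, 0], [0, 1]]

A² = I (check: tr A = 0 and det A = -1), so A⁵⁰ = I since 50 is even.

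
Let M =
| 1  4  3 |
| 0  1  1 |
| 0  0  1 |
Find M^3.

M = I + N where N = [[0, 4, 3], [0, 0, 1], [0, 0, 0]] is strictly upper-triangular, so N^3 = 0.
(I + N)^3 = I + 3·N + 3·N^2 = [[1, 12, 21], [0, 1, 3], [0, 0, 1]].

[[1, 12, 21], [0, 1, 3], [0, 0, 1]]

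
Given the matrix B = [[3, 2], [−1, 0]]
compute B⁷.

[[255, 254], [−127, −126]]

tr B = 3 and det B = 2, so the characteristic polynomial is λ² − (3)λ + (2) with roots 1 and 2.
Eigenvectors give P = [[−1, −2], [1, 1]] with P⁻¹ = [[1, 2], [−1, −1]], and B = P·diag(1, 2)·P⁻¹.
Then B⁷ = P·diag(1, 128)·P⁻¹ = [[−1, −256], [1, 128]] · [[1, 2], [−1, −1]] = [[255, 254], [−127, −126]].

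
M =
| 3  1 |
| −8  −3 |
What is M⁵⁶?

[[1, 0], [0, 1]]

M² = I (check: tr M = 0 and det M = −1), so M⁵⁶ = I since 56 is even.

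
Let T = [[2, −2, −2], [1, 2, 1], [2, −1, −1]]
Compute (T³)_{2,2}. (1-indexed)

−9

T² = [[−2, −6, −4], [6, 1, −1], [1, −5, −4]]
T³ = [[−18, −4, 2], [11, −9, −10], [−11, −8, −3]]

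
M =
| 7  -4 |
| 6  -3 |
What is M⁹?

[[59047, -39364], [59046, -39363]]

tr M = 4 and det M = 3, so the characteristic polynomial is λ² − (4)λ + (3) with roots 3 and 1.
Eigenvectors give P = [[1, -2], [1, -3]] with P⁻¹ = [[3, -2], [1, -1]], and M = P·diag(3, 1)·P⁻¹.
Then M⁹ = P·diag(19683, 1)·P⁻¹ = [[19683, -2], [19683, -3]] · [[3, -2], [1, -1]] = [[59047, -39364], [59046, -39363]].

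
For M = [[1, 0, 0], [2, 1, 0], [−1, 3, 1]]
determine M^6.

M = I + N where N = [[0, 0, 0], [2, 0, 0], [−1, 3, 0]] is strictly lower-triangular, so N^3 = 0.
(I + N)^6 = I + 6·N + 15·N^2 = [[1, 0, 0], [12, 1, 0], [84, 18, 1]].

[[1, 0, 0], [12, 1, 0], [84, 18, 1]]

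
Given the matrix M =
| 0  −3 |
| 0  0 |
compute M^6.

[[0, 0], [0, 0]]

M is strictly triangular, hence nilpotent: M^2 = 0, so M^6 = 0.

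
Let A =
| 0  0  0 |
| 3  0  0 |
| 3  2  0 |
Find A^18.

[[0, 0, 0], [0, 0, 0], [0, 0, 0]]

A is strictly triangular, hence nilpotent: A^3 = 0, so A^18 = 0.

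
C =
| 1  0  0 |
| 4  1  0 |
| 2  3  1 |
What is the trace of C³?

3

C = I + N where N = [[0, 0, 0], [4, 0, 0], [2, 3, 0]] is strictly lower-triangular, so N³ = 0.
(I + N)³ = I + 3·N + 3·N² = [[1, 0, 0], [12, 1, 0], [42, 9, 1]].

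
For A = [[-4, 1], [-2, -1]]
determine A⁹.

tr A = -5 and det A = 6, so the characteristic polynomial is λ² − (-5)λ + (6) with roots -2 and -3.
Eigenvectors give P = [[-1, 1], [-2, 1]] with P⁻¹ = [[1, -1], [2, -1]], and A = P·diag(-2, -3)·P⁻¹.
Then A⁹ = P·diag(-512, -19683)·P⁻¹ = [[512, -19683], [1024, -19683]] · [[1, -1], [2, -1]] = [[-38854, 19171], [-38342, 18659]].

[[-38854, 19171], [-38342, 18659]]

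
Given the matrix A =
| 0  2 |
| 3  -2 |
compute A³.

[[-12, 20], [30, -32]]

A² = [[6, -4], [-6, 10]]
A³ = [[-12, 20], [30, -32]]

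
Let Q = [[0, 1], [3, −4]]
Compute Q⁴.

[[57, −88], [−264, 409]]

Q² = [[3, −4], [−12, 19]]
Q³ = [[−12, 19], [57, −88]]
Q⁴ = [[57, −88], [−264, 409]]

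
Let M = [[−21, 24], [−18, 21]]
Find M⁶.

[[729, 0], [0, 729]]

tr M = 0 and det M = −9, so the characteristic polynomial is λ² − (0)λ + (−9) with roots 3 and −3.
Eigenvectors give P = [[−1, 4], [−1, 3]] with P⁻¹ = [[3, −4], [1, −1]], and M = P·diag(3, −3)·P⁻¹.
Then M⁶ = P·diag(729, 729)·P⁻¹ = [[−729, 2916], [−729, 2187]] · [[3, −4], [1, −1]] = [[729, 0], [0, 729]].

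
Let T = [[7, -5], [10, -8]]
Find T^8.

[[-6049, 6305], [-12610, 12866]]

tr T = -1 and det T = -6, so the characteristic polynomial is λ² − (-1)λ + (-6) with roots 2 and -3.
Eigenvectors give P = [[1, -1], [1, -2]] with P⁻¹ = [[2, -1], [1, -1]], and T = P·diag(2, -3)·P⁻¹.
Then T^8 = P·diag(256, 6561)·P⁻¹ = [[256, -6561], [256, -13122]] · [[2, -1], [1, -1]] = [[-6049, 6305], [-12610, 12866]].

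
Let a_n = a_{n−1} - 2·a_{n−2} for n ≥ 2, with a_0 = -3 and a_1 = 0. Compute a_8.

With companion matrix C = [[1, -2], [1, 0]], [a_n, a_{n−1}]ᵀ = C·[a_{n−1}, a_{n−2}]ᵀ, so [a_8, a_7]ᵀ = C⁷·[a_1, a_0]ᵀ.
C⁷ = [[-3, -14], [7, -10]], giving [a_8, a_7]ᵀ = [[42], [30]].

42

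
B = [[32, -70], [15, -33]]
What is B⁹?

tr B = -1 and det B = -6, so the characteristic polynomial is λ² − (-1)λ + (-6) with roots -3 and 2.
Eigenvectors give P = [[-2, 7], [-1, 3]] with P⁻¹ = [[3, -7], [1, -2]], and B = P·diag(-3, 2)·P⁻¹.
Then B⁹ = P·diag(-19683, 512)·P⁻¹ = [[39366, 3584], [19683, 1536]] · [[3, -7], [1, -2]] = [[121682, -282730], [60585, -140853]].

[[121682, -282730], [60585, -140853]]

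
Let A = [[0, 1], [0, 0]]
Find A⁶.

[[0, 0], [0, 0]]

A is strictly triangular, hence nilpotent: A² = 0, so A⁶ = 0.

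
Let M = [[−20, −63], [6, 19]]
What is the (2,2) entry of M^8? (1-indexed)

tr M = −1 and det M = −2, so the characteristic polynomial is λ² − (−1)λ + (−2) with roots −2 and 1.
Eigenvectors give P = [[−7, −3], [2, 1]] with P⁻¹ = [[−1, −3], [2, 7]], and M = P·diag(−2, 1)·P⁻¹.
Then M^8 = P·diag(256, 1)·P⁻¹ = [[−1792, −3], [512, 1]] · [[−1, −3], [2, 7]] = [[1786, 5355], [−510, −1529]].

−1529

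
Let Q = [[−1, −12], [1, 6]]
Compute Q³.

tr Q = 5 and det Q = 6, so the characteristic polynomial is λ² − (5)λ + (6) with roots 3 and 2.
Eigenvectors give P = [[−3, 4], [1, −1]] with P⁻¹ = [[1, 4], [1, 3]], and Q = P·diag(3, 2)·P⁻¹.
Then Q³ = P·diag(27, 8)·P⁻¹ = [[−81, 32], [27, −8]] · [[1, 4], [1, 3]] = [[−49, −228], [19, 84]].

[[−49, −228], [19, 84]]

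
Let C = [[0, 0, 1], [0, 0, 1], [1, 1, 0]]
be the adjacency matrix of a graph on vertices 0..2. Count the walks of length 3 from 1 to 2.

The number of length-3 walks from vertex 1 to vertex 2 is entry (1,2) of C³, where C is the adjacency matrix.
C² = [[1, 1, 0], [1, 1, 0], [0, 0, 2]]
C³ = [[0, 0, 2], [0, 0, 2], [2, 2, 0]]

2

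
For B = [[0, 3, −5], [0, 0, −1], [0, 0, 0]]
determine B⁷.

[[0, 0, 0], [0, 0, 0], [0, 0, 0]]

B is strictly triangular, hence nilpotent: B³ = 0, so B⁷ = 0.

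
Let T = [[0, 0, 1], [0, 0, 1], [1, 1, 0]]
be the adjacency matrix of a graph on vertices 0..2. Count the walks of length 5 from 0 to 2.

4

The number of length-5 walks from vertex 0 to vertex 2 is entry (0,2) of T⁵, where T is the adjacency matrix.
T² = [[1, 1, 0], [1, 1, 0], [0, 0, 2]]
T³ = [[0, 0, 2], [0, 0, 2], [2, 2, 0]]
T⁴ = [[2, 2, 0], [2, 2, 0], [0, 0, 4]]
T⁵ = [[0, 0, 4], [0, 0, 4], [4, 4, 0]]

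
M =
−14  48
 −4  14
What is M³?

[[−56, 192], [−16, 56]]

tr M = 0 and det M = −4, so the characteristic polynomial is λ² − (0)λ + (−4) with roots −2 and 2.
Eigenvectors give P = [[4, 3], [1, 1]] with P⁻¹ = [[1, −3], [−1, 4]], and M = P·diag(−2, 2)·P⁻¹.
Then M³ = P·diag(−8, 8)·P⁻¹ = [[−32, 24], [−8, 8]] · [[1, −3], [−1, 4]] = [[−56, 192], [−16, 56]].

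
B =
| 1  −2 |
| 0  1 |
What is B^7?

B = I + N where N = [[0, −2], [0, 0]] is strictly upper-triangular, so N^2 = 0.
(I + N)^7 = I + 7·N = [[1, −14], [0, 1]].

[[1, −14], [0, 1]]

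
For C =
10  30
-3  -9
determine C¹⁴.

C² = C (a projection; rank 1, trace 1), so C¹⁴ = C.

[[10, 30], [-3, -9]]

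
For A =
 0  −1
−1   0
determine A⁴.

A² = I (check: tr A = 0 and det A = −1), so A⁴ = I since 4 is even.

[[1, 0], [0, 1]]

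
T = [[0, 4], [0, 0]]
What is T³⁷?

T is strictly triangular, hence nilpotent: T² = 0, so T³⁷ = 0.

[[0, 0], [0, 0]]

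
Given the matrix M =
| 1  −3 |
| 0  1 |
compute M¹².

[[1, −36], [0, 1]]

M = I + N where N = [[0, −3], [0, 0]] is strictly upper-triangular, so N² = 0.
(I + N)¹² = I + 12·N = [[1, −36], [0, 1]].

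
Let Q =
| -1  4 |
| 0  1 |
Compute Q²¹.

[[-1, 4], [0, 1]]

Q² = I (check: tr Q = 0 and det Q = -1), so Q²¹ = Q since 21 is odd.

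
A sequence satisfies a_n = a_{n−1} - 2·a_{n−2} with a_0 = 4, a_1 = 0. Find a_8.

-56

With companion matrix A = [[1, -2], [1, 0]], [a_n, a_{n−1}]ᵀ = A·[a_{n−1}, a_{n−2}]ᵀ, so [a_8, a_7]ᵀ = A^7·[a_1, a_0]ᵀ.
A^7 = [[-3, -14], [7, -10]], giving [a_8, a_7]ᵀ = [[-56], [-40]].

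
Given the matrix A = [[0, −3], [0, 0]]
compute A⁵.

A is strictly triangular, hence nilpotent: A² = 0, so A⁵ = 0.

[[0, 0], [0, 0]]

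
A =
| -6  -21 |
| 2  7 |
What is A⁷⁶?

[[-6, -21], [2, 7]]

A² = A (a projection; rank 1, trace 1), so A⁷⁶ = A.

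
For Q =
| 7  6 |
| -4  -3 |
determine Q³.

tr Q = 4 and det Q = 3, so the characteristic polynomial is λ² − (4)λ + (3) with roots 1 and 3.
Eigenvectors give P = [[-1, 3], [1, -2]] with P⁻¹ = [[2, 3], [1, 1]], and Q = P·diag(1, 3)·P⁻¹.
Then Q³ = P·diag(1, 27)·P⁻¹ = [[-1, 81], [1, -54]] · [[2, 3], [1, 1]] = [[79, 78], [-52, -51]].

[[79, 78], [-52, -51]]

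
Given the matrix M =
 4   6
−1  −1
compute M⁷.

tr M = 3 and det M = 2, so the characteristic polynomial is λ² − (3)λ + (2) with roots 1 and 2.
Eigenvectors give P = [[−2, 3], [1, −1]] with P⁻¹ = [[1, 3], [1, 2]], and M = P·diag(1, 2)·P⁻¹.
Then M⁷ = P·diag(1, 128)·P⁻¹ = [[−2, 384], [1, −128]] · [[1, 3], [1, 2]] = [[382, 762], [−127, −253]].

[[382, 762], [−127, −253]]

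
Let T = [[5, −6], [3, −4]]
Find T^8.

tr T = 1 and det T = −2, so the characteristic polynomial is λ² − (1)λ + (−2) with roots 2 and −1.
Eigenvectors give P = [[2, 1], [1, 1]] with P⁻¹ = [[1, −1], [−1, 2]], and T = P·diag(2, −1)·P⁻¹.
Then T^8 = P·diag(256, 1)·P⁻¹ = [[512, 1], [256, 1]] · [[1, −1], [−1, 2]] = [[511, −510], [255, −254]].

[[511, −510], [255, −254]]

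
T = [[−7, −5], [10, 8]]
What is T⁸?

tr T = 1 and det T = −6, so the characteristic polynomial is λ² − (1)λ + (−6) with roots −2 and 3.
Eigenvectors give P = [[−1, −1], [1, 2]] with P⁻¹ = [[−2, −1], [1, 1]], and T = P·diag(−2, 3)·P⁻¹.
Then T⁸ = P·diag(256, 6561)·P⁻¹ = [[−256, −6561], [256, 13122]] · [[−2, −1], [1, 1]] = [[−6049, −6305], [12610, 12866]].

[[−6049, −6305], [12610, 12866]]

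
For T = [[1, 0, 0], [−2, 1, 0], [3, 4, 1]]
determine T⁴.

T = I + N where N = [[0, 0, 0], [−2, 0, 0], [3, 4, 0]] is strictly lower-triangular, so N³ = 0.
(I + N)⁴ = I + 4·N + 6·N² = [[1, 0, 0], [−8, 1, 0], [−36, 16, 1]].

[[1, 0, 0], [−8, 1, 0], [−36, 16, 1]]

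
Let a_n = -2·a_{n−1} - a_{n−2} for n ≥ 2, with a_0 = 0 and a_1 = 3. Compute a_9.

27

With companion matrix B = [[-2, -1], [1, 0]], [a_n, a_{n−1}]ᵀ = B·[a_{n−1}, a_{n−2}]ᵀ, so [a_9, a_8]ᵀ = B⁸·[a_1, a_0]ᵀ.
B⁸ = [[9, 8], [-8, -7]], giving [a_9, a_8]ᵀ = [[27], [-24]].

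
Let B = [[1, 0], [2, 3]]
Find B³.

[[1, 0], [26, 27]]

tr B = 4 and det B = 3, so the characteristic polynomial is λ² − (4)λ + (3) with roots 1 and 3.
Eigenvectors give P = [[1, 0], [-1, -1]] with P⁻¹ = [[1, 0], [-1, -1]], and B = P·diag(1, 3)·P⁻¹.
Then B³ = P·diag(1, 27)·P⁻¹ = [[1, 0], [-1, -27]] · [[1, 0], [-1, -1]] = [[1, 0], [26, 27]].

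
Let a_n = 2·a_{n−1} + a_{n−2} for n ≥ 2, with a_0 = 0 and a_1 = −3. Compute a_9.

−2955

With companion matrix T = [[2, 1], [1, 0]], [a_n, a_{n−1}]ᵀ = T·[a_{n−1}, a_{n−2}]ᵀ, so [a_9, a_8]ᵀ = T⁸·[a_1, a_0]ᵀ.
T⁸ = [[985, 408], [408, 169]], giving [a_9, a_8]ᵀ = [[−2955], [−1224]].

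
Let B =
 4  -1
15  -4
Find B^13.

B² = I (check: tr B = 0 and det B = -1), so B^13 = B since 13 is odd.

[[4, -1], [15, -4]]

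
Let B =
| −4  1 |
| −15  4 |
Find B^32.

B² = I (check: tr B = 0 and det B = −1), so B^32 = I since 32 is even.

[[1, 0], [0, 1]]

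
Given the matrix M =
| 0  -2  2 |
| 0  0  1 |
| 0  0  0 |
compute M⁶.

[[0, 0, 0], [0, 0, 0], [0, 0, 0]]

M is strictly triangular, hence nilpotent: M³ = 0, so M⁶ = 0.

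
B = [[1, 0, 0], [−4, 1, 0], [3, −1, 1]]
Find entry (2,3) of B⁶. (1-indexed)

0

B = I + N where N = [[0, 0, 0], [−4, 0, 0], [3, −1, 0]] is strictly lower-triangular, so N³ = 0.
(I + N)⁶ = I + 6·N + 15·N² = [[1, 0, 0], [−24, 1, 0], [78, −6, 1]].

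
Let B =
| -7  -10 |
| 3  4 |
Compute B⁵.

[[-187, -310], [93, 154]]

tr B = -3 and det B = 2, so the characteristic polynomial is λ² − (-3)λ + (2) with roots -1 and -2.
Eigenvectors give P = [[-5, -2], [3, 1]] with P⁻¹ = [[1, 2], [-3, -5]], and B = P·diag(-1, -2)·P⁻¹.
Then B⁵ = P·diag(-1, -32)·P⁻¹ = [[5, 64], [-3, -32]] · [[1, 2], [-3, -5]] = [[-187, -310], [93, 154]].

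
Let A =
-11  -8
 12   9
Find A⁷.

[[-6563, -4376], [6564, 4377]]

tr A = -2 and det A = -3, so the characteristic polynomial is λ² − (-2)λ + (-3) with roots 1 and -3.
Eigenvectors give P = [[-2, -1], [3, 1]] with P⁻¹ = [[1, 1], [-3, -2]], and A = P·diag(1, -3)·P⁻¹.
Then A⁷ = P·diag(1, -2187)·P⁻¹ = [[-2, 2187], [3, -2187]] · [[1, 1], [-3, -2]] = [[-6563, -4376], [6564, 4377]].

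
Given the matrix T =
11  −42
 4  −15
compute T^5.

[[1451, −5082], [484, −1695]]

tr T = −4 and det T = 3, so the characteristic polynomial is λ² − (−4)λ + (3) with roots −1 and −3.
Eigenvectors give P = [[7, 3], [2, 1]] with P⁻¹ = [[1, −3], [−2, 7]], and T = P·diag(−1, −3)·P⁻¹.
Then T^5 = P·diag(−1, −243)·P⁻¹ = [[−7, −729], [−2, −243]] · [[1, −3], [−2, 7]] = [[1451, −5082], [484, −1695]].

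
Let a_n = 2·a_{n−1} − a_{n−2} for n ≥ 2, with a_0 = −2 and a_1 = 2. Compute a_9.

34

With companion matrix T = [[2, −1], [1, 0]], [a_n, a_{n−1}]ᵀ = T·[a_{n−1}, a_{n−2}]ᵀ, so [a_9, a_8]ᵀ = T⁸·[a_1, a_0]ᵀ.
T⁸ = [[9, −8], [8, −7]], giving [a_9, a_8]ᵀ = [[34], [30]].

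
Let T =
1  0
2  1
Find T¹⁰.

T = I + N where N = [[0, 0], [2, 0]] is strictly lower-triangular, so N² = 0.
(I + N)¹⁰ = I + 10·N = [[1, 0], [20, 1]].

[[1, 0], [20, 1]]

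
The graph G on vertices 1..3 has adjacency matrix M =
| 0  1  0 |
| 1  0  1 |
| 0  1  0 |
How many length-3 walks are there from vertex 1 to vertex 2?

2

The number of length-3 walks from vertex 1 to vertex 2 is entry (1,2) of M³, where M is the adjacency matrix.
M² = [[1, 0, 1], [0, 2, 0], [1, 0, 1]]
M³ = [[0, 2, 0], [2, 0, 2], [0, 2, 0]]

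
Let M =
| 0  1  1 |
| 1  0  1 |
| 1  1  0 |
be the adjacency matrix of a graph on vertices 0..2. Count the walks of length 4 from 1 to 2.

5

The number of length-4 walks from vertex 1 to vertex 2 is entry (1,2) of M⁴, where M is the adjacency matrix.
M² = [[2, 1, 1], [1, 2, 1], [1, 1, 2]]
M³ = [[2, 3, 3], [3, 2, 3], [3, 3, 2]]
M⁴ = [[6, 5, 5], [5, 6, 5], [5, 5, 6]]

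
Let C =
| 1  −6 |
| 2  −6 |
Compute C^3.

[[49, −114], [38, −84]]

tr C = −5 and det C = 6, so the characteristic polynomial is λ² − (−5)λ + (6) with roots −2 and −3.
Eigenvectors give P = [[−2, −3], [−1, −2]] with P⁻¹ = [[−2, 3], [1, −2]], and C = P·diag(−2, −3)·P⁻¹.
Then C^3 = P·diag(−8, −27)·P⁻¹ = [[16, 81], [8, 54]] · [[−2, 3], [1, −2]] = [[49, −114], [38, −84]].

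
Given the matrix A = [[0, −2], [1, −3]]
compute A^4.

tr A = −3 and det A = 2, so the characteristic polynomial is λ² − (−3)λ + (2) with roots −2 and −1.
Eigenvectors give P = [[1, −2], [1, −1]] with P⁻¹ = [[−1, 2], [−1, 1]], and A = P·diag(−2, −1)·P⁻¹.
Then A^4 = P·diag(16, 1)·P⁻¹ = [[16, −2], [16, −1]] · [[−1, 2], [−1, 1]] = [[−14, 30], [−15, 31]].

[[−14, 30], [−15, 31]]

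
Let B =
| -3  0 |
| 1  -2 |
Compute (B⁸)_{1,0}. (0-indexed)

-6305

tr B = -5 and det B = 6, so the characteristic polynomial is λ² − (-5)λ + (6) with roots -2 and -3.
Eigenvectors give P = [[0, -1], [1, 1]] with P⁻¹ = [[1, 1], [-1, 0]], and B = P·diag(-2, -3)·P⁻¹.
Then B⁸ = P·diag(256, 6561)·P⁻¹ = [[0, -6561], [256, 6561]] · [[1, 1], [-1, 0]] = [[6561, 0], [-6305, 256]].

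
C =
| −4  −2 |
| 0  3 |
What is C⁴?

C² = [[16, 2], [0, 9]]
C³ = [[−64, −26], [0, 27]]
C⁴ = [[256, 50], [0, 81]]

[[256, 50], [0, 81]]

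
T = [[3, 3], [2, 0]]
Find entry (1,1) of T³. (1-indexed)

T² = [[15, 9], [6, 6]]
T³ = [[63, 45], [30, 18]]

63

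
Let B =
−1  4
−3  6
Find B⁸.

[[−18659, 25220], [−18915, 25476]]

tr B = 5 and det B = 6, so the characteristic polynomial is λ² − (5)λ + (6) with roots 3 and 2.
Eigenvectors give P = [[1, 4], [1, 3]] with P⁻¹ = [[−3, 4], [1, −1]], and B = P·diag(3, 2)·P⁻¹.
Then B⁸ = P·diag(6561, 256)·P⁻¹ = [[6561, 1024], [6561, 768]] · [[−3, 4], [1, −1]] = [[−18659, 25220], [−18915, 25476]].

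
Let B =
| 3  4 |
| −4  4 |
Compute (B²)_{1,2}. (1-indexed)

28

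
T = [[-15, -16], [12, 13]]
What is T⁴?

[[321, 320], [-240, -239]]

tr T = -2 and det T = -3, so the characteristic polynomial is λ² − (-2)λ + (-3) with roots -3 and 1.
Eigenvectors give P = [[4, -1], [-3, 1]] with P⁻¹ = [[1, 1], [3, 4]], and T = P·diag(-3, 1)·P⁻¹.
Then T⁴ = P·diag(81, 1)·P⁻¹ = [[324, -1], [-243, 1]] · [[1, 1], [3, 4]] = [[321, 320], [-240, -239]].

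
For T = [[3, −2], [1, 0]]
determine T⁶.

[[127, −126], [63, −62]]

tr T = 3 and det T = 2, so the characteristic polynomial is λ² − (3)λ + (2) with roots 2 and 1.
Eigenvectors give P = [[2, 1], [1, 1]] with P⁻¹ = [[1, −1], [−1, 2]], and T = P·diag(2, 1)·P⁻¹.
Then T⁶ = P·diag(64, 1)·P⁻¹ = [[128, 1], [64, 1]] · [[1, −1], [−1, 2]] = [[127, −126], [63, −62]].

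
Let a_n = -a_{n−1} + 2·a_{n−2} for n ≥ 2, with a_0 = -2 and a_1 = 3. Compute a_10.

-1707

With companion matrix M = [[-1, 2], [1, 0]], [a_n, a_{n−1}]ᵀ = M·[a_{n−1}, a_{n−2}]ᵀ, so [a_10, a_9]ᵀ = M⁹·[a_1, a_0]ᵀ.
M⁹ = [[-341, 342], [171, -170]], giving [a_10, a_9]ᵀ = [[-1707], [853]].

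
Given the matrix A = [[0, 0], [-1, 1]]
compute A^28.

A² = A (a projection; rank 1, trace 1), so A^28 = A.

[[0, 0], [-1, 1]]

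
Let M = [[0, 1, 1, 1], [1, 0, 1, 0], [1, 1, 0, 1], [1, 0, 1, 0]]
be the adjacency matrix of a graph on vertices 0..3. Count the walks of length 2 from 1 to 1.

The number of length-2 walks from vertex 1 to vertex 1 is entry (1,1) of M^2, where M is the adjacency matrix.
M^2 = [[3, 1, 2, 1], [1, 2, 1, 2], [2, 1, 3, 1], [1, 2, 1, 2]]

2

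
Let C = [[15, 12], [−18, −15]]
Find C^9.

[[98415, 78732], [−118098, −98415]]

tr C = 0 and det C = −9, so the characteristic polynomial is λ² − (0)λ + (−9) with roots −3 and 3.
Eigenvectors give P = [[−2, −1], [3, 1]] with P⁻¹ = [[1, 1], [−3, −2]], and C = P·diag(−3, 3)·P⁻¹.
Then C^9 = P·diag(−19683, 19683)·P⁻¹ = [[39366, −19683], [−59049, 19683]] · [[1, 1], [−3, −2]] = [[98415, 78732], [−118098, −98415]].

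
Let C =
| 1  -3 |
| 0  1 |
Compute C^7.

[[1, -21], [0, 1]]

C = I + N where N = [[0, -3], [0, 0]] is strictly upper-triangular, so N^2 = 0.
(I + N)^7 = I + 7·N = [[1, -21], [0, 1]].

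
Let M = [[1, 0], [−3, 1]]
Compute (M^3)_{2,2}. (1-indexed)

1

M = I + N where N = [[0, 0], [−3, 0]] is strictly lower-triangular, so N^2 = 0.
(I + N)^3 = I + 3·N = [[1, 0], [−9, 1]].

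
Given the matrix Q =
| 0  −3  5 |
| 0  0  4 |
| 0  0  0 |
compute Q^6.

[[0, 0, 0], [0, 0, 0], [0, 0, 0]]

Q is strictly triangular, hence nilpotent: Q^3 = 0, so Q^6 = 0.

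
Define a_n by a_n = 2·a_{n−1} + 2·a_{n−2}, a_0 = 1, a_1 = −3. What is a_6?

With companion matrix C = [[2, 2], [1, 0]], [a_n, a_{n−1}]ᵀ = C·[a_{n−1}, a_{n−2}]ᵀ, so [a_6, a_5]ᵀ = C⁵·[a_1, a_0]ᵀ.
C⁵ = [[120, 88], [44, 32]], giving [a_6, a_5]ᵀ = [[−272], [−100]].

−272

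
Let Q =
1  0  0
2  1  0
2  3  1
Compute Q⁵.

[[1, 0, 0], [10, 1, 0], [70, 15, 1]]

Q = I + N where N = [[0, 0, 0], [2, 0, 0], [2, 3, 0]] is strictly lower-triangular, so N³ = 0.
(I + N)⁵ = I + 5·N + 10·N² = [[1, 0, 0], [10, 1, 0], [70, 15, 1]].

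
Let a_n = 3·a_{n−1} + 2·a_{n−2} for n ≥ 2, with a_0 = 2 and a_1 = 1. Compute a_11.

With companion matrix B = [[3, 2], [1, 0]], [a_n, a_{n−1}]ᵀ = B·[a_{n−1}, a_{n−2}]ᵀ, so [a_11, a_10]ᵀ = B¹⁰·[a_1, a_0]ᵀ.
B¹⁰ = [[283667, 159294], [79647, 44726]], giving [a_11, a_10]ᵀ = [[602255], [169099]].

602255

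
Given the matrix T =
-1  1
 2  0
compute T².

[[3, -1], [-2, 2]]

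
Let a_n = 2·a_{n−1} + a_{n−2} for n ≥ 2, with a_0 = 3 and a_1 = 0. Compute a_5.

With companion matrix C = [[2, 1], [1, 0]], [a_n, a_{n−1}]ᵀ = C·[a_{n−1}, a_{n−2}]ᵀ, so [a_5, a_4]ᵀ = C⁴·[a_1, a_0]ᵀ.
C⁴ = [[29, 12], [12, 5]], giving [a_5, a_4]ᵀ = [[36], [15]].

36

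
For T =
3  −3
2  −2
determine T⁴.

[[3, −3], [2, −2]]

T² = T (a projection; rank 1, trace 1), so T⁴ = T.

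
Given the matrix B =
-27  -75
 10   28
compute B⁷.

[[-11703, -34725], [4630, 13762]]

tr B = 1 and det B = -6, so the characteristic polynomial is λ² − (1)λ + (-6) with roots 3 and -2.
Eigenvectors give P = [[-5, -3], [2, 1]] with P⁻¹ = [[1, 3], [-2, -5]], and B = P·diag(3, -2)·P⁻¹.
Then B⁷ = P·diag(2187, -128)·P⁻¹ = [[-10935, 384], [4374, -128]] · [[1, 3], [-2, -5]] = [[-11703, -34725], [4630, 13762]].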